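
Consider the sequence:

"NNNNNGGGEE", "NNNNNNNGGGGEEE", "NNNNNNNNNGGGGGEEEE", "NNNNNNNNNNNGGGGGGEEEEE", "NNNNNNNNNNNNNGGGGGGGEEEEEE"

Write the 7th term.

NNNNNNNNNNNNNNNNNGGGGGGGGGEEEEEEEE

Term n consists of 2n+1 N's, followed by n+1 G's, followed by n E's, where the shown terms are n = 2, 3, 4, 5, 6.
For term 7, n = 8, so the run lengths are 17, 9, 8.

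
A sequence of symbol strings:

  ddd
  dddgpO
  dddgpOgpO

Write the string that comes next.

dddgpOgpOgpO

Every step adds gpO to the end: s(k+1) = s(k)·gpO.
So the next term is dddgpOgpO·gpO.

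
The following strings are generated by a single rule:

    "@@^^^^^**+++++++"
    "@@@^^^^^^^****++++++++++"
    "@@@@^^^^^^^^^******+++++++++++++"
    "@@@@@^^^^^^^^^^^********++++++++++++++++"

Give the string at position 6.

@@@@@@@^^^^^^^^^^^^^^^************++++++++++++++++++++++

Term n consists of n @'s, followed by 2n+1 ^'s, followed by 2n-2 *'s, followed by 3n+1 +'s, where the shown terms are n = 2, 3, 4, 5.
At n = 7 the blocks have lengths 7, 15, 12, 22.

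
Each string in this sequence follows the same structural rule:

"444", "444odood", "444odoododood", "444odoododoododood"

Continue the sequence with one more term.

Every step adds odood to the end: s(k+1) = s(k)·odood.
Applying this once more to 444odoododoododood:

444odoododoododoododood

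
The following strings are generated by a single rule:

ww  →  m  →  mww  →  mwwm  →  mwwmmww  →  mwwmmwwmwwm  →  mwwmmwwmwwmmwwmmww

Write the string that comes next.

mwwmmwwmwwmmwwmmwwmwwmmwwmwwm

From term 3 onward, concatenate the last term with the second-to-last: m·ww = mww, mww·m = mwwm, …
Continuing: mwwmmwwmwwmmwwmmww · mwwmmwwmwwm gives term 8.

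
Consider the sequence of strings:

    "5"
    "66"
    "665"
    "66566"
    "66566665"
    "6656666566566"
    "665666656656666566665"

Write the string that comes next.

Each term (from the third on) is the previous term followed by the one before it: term 3 = 66·5 = 665.
Continuing: 665666656656666566665 · 6656666566566 gives term 8.

6656666566566665666656656666566566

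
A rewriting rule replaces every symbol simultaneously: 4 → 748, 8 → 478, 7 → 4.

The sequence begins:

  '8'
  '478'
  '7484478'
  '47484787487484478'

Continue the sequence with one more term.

74847484787484478474847847484787487484478

φ(47484787487484478) expands symbol-by-symbol to 748 4 748 478 748 4 478 4 748 478 4 748 478 748 748 4 478; joining the 17 pieces gives the next term.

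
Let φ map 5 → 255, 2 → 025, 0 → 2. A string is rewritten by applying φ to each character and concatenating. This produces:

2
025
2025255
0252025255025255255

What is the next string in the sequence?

Replace each of the 19 characters of 0252025255025255255 in place — 2 025 255 025 2 025 255 025 255 255 2 025 255 025 255 255 025 255 255 — and concatenate.

202525502520252550252552552025255025255255025255255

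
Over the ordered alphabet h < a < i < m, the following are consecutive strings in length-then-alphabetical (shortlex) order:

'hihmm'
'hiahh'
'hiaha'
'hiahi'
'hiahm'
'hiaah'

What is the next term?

Treat hiaah as a base-4 numeral over the given alphabet and add one, carrying through any trailing m's.

hiaaa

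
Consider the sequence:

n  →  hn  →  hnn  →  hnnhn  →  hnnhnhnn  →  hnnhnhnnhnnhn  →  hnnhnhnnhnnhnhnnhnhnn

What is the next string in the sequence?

hnnhnhnnhnnhnhnnhnhnnhnnhnhnnhnnhn

This is a Fibonacci-style word recurrence s(k) = s(k−1)·s(k−2): e.g. hn·n = hnn.
So term 8 is hnnhnhnnhnnhnhnnhnhnn·hnnhnhnnhnnhn.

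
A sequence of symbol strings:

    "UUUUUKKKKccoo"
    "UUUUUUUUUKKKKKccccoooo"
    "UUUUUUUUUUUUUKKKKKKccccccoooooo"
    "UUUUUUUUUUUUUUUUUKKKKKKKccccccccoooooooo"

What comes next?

Term n consists of 4n+1 U's, followed by n+3 K's, followed by 2n c's, followed by 2n o's (n = 1, 2, …).
For the next term, n = 5, so the run lengths are 21, 8, 10, 10.

UUUUUUUUUUUUUUUUUUUUUKKKKKKKKccccccccccoooooooooo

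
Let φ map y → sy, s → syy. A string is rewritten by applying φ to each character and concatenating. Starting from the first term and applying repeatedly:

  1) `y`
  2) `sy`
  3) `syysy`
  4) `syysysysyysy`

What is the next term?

syysysysyysysyysysyysysysyysy

Expanding syysysysyysy: s→syy, y→sy, y→sy, s→syy, y→sy, s→syy, y→sy, s→syy, y→sy, y→sy, s→syy, y→sy. Concatenated: syy sy sy syy sy syy sy syy sy sy syy sy.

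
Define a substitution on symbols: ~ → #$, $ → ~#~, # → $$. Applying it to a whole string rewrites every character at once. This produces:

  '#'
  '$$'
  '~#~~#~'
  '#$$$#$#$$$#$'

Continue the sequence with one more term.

$$~#~~#~~#~$$~#~$$~#~~#~~#~$$~#~

Rewriting each symbol of #$$$#$#$$$#$: #→$$, $→~#~, $→~#~, $→~#~, #→$$, $→~#~, #→$$, $→~#~, $→~#~, $→~#~, #→$$, $→~#~, which concatenates to $$ ~#~ ~#~ ~#~ $$ ~#~ $$ ~#~ ~#~ ~#~ $$ ~#~.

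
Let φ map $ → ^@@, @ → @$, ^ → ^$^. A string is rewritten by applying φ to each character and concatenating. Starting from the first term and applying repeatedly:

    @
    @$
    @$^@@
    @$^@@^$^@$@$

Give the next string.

@$^@@^$^@$@$^$^^@@^$^@$^@@@$^@@

Expanding @$^@@^$^@$@$: @→@$, $→^@@, ^→^$^, @→@$, @→@$, ^→^$^, $→^@@, ^→^$^, @→@$, $→^@@, @→@$, $→^@@. Concatenated: @$ ^@@ ^$^ @$ @$ ^$^ ^@@ ^$^ @$ ^@@ @$ ^@@.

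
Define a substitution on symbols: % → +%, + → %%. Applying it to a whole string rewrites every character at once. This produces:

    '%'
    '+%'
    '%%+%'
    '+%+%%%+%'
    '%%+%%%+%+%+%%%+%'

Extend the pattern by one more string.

+%+%%%+%+%+%%%+%%%+%%%+%+%+%%%+%

Applying the rule to each of the 16 symbols of %%+%%%+%+%+%%%+% gives the pieces +% +% %% +% +% +% %% +% %% +% %% +% +% +% %% +%, which concatenate to the answer.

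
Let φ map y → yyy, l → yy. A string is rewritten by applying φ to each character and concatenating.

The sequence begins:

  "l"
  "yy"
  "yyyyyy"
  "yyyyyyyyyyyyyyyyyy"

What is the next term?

Rewriting the 18 symbols of yyyyyyyyyyyyyyyyyy one by one yields yyy yyy yyy yyy yyy yyy yyy yyy yyy yyy yyy yyy yyy yyy yyy yyy yyy yyy; concatenated:

yyyyyyyyyyyyyyyyyyyyyyyyyyyyyyyyyyyyyyyyyyyyyyyyyyyyyy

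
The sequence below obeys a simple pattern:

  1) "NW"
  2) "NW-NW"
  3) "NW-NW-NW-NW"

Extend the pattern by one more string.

Each string is two copies of the previous one joined by '-'.
Doubling NW-NW-NW-NW with '-' between the halves:

NW-NW-NW-NW-NW-NW-NW-NW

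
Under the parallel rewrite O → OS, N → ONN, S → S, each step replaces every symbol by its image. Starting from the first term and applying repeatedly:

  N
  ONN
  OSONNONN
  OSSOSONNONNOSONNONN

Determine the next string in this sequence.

φ(OSSOSONNONNOSONNONN) expands symbol-by-symbol to OS S S OS S OS ONN ONN OS ONN ONN OS S OS ONN ONN OS ONN ONN; joining the 19 pieces gives the next term.

OSSSOSSOSONNONNOSONNONNOSSOSONNONNOSONNONN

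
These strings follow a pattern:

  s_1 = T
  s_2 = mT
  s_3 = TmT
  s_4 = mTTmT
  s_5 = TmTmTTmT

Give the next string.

mTTmTTmTmTTmT

Each term (from the third on) is the two preceding terms concatenated in order: term 3 = T·mT = TmT.
So term 6 is mTTmT·TmTmTTmT.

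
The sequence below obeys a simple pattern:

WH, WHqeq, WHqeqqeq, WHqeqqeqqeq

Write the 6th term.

Each term is the previous one with qeq appended.
From WHqeqqeqqeq, 2 further steps: WHqeqqeqqeq → WHqeqqeqqeqqeq → (answer).

WHqeqqeqqeqqeqqeq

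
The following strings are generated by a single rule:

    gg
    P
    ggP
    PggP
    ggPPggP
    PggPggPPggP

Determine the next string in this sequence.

From term 3 onward, concatenate the second-to-last term with the last: gg·P = ggP, P·ggP = PggP, …
The next term joins ggPPggP and PggPggPPggP.

ggPPggPPggPggPPggP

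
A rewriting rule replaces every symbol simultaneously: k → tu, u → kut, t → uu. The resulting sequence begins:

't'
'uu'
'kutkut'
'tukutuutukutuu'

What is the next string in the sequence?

uukuttukutuukutkutuukuttukutuukutkut

Replace each of the 14 characters of tukutuutukutuu in place — uu kut tu kut uu kut kut uu kut tu kut uu kut kut — and concatenate.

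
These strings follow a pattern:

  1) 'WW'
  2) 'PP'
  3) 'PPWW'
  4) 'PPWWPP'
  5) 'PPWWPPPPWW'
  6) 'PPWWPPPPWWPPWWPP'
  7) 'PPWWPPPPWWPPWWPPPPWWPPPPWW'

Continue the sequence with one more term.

PPWWPPPPWWPPWWPPPPWWPPPPWWPPWWPPPPWWPPWWPP

This is a Fibonacci-style word recurrence s(k) = s(k−1)·s(k−2): e.g. PP·WW = PPWW.
So term 8 is PPWWPPPPWWPPWWPPPPWWPPPPWW·PPWWPPPPWWPPWWPP.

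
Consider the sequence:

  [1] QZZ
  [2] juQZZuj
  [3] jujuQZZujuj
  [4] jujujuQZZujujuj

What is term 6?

jujujujujuQZZujujujujuj

Each term wraps the previous one in ju on the left and uj on the right.
From jujujuQZZujujuj, 2 further steps: jujujuQZZujujuj → jujujujuQZZujujujuj → (answer).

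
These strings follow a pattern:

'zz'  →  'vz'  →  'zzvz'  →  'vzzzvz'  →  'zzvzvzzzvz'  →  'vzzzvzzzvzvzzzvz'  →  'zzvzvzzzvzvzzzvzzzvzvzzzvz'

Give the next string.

From term 3 onward, concatenate the second-to-last term with the last: zz·vz = zzvz, vz·zzvz = vzzzvz, …
So term 8 is vzzzvzzzvzvzzzvz·zzvzvzzzvzvzzzvzzzvzvzzzvz.

vzzzvzzzvzvzzzvzzzvzvzzzvzvzzzvzzzvzvzzzvz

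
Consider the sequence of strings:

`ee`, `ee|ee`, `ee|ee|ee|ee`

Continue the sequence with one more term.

Each string is two copies of the previous one joined by '|'.
Doubling ee|ee|ee|ee with '|' between the halves:

ee|ee|ee|ee|ee|ee|ee|ee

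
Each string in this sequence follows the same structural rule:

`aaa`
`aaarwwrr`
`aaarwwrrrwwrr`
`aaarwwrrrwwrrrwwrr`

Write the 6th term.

aaarwwrrrwwrrrwwrrrwwrrrwwrr

The strings grow by a fixed suffix rwwrr each time.
From aaarwwrrrwwrrrwwrr, 2 further steps: aaarwwrrrwwrrrwwrr → aaarwwrrrwwrrrwwrrrwwrr → (answer).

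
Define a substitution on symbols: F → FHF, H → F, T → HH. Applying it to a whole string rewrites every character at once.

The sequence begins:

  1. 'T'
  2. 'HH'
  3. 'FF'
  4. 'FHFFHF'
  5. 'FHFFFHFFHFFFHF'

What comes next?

Applying the rule to each of the 14 symbols of FHFFFHFFHFFFHF gives the pieces FHF F FHF FHF FHF F FHF FHF F FHF FHF FHF F FHF, which concatenate to the answer.

FHFFFHFFHFFHFFFHFFHFFFHFFHFFHFFFHF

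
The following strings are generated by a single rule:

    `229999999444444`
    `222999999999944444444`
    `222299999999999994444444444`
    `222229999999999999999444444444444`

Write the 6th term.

222222299999999999999999999994444444444444444

Each string has the form 2^{n} 9^{3n+1} 4^{2n+2}, where the shown terms are n = 2, 3, 4, 5.
For term 6, n = 7, so the run lengths are 7, 22, 16.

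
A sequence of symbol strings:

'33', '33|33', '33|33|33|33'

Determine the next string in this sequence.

33|33|33|33|33|33|33|33

s(k+1) = s(k)·|·s(k) — each term doubles the last with '|' between the halves.
One more doubling of 33|33|33|33 gives the answer.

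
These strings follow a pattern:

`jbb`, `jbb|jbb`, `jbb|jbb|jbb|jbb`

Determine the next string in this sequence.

Every step duplicates the string with '|' between the halves.
So the next term is two copies of jbb|jbb|jbb|jbb with '|' between the halves.

jbb|jbb|jbb|jbb|jbb|jbb|jbb|jbb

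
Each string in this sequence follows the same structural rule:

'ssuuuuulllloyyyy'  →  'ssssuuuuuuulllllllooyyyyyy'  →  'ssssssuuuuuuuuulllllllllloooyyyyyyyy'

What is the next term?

ssssssssuuuuuuuuuuulllllllllllllooooyyyyyyyyyy

The n-th term is 2n-2 s's then 2n+1 u's then 3n-2 l's then n-1 o's then 2n y's, where the shown terms are n = 2, 3, 4.
At n = 5 the blocks have lengths 8, 11, 13, 4, 10.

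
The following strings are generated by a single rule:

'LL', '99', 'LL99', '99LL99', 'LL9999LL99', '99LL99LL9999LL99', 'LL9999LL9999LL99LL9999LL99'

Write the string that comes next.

99LL99LL9999LL99LL9999LL9999LL99LL9999LL99

Each term (from the third on) is the two preceding terms concatenated in order: term 3 = LL·99 = LL99.
So term 8 is 99LL99LL9999LL99·LL9999LL9999LL99LL9999LL99.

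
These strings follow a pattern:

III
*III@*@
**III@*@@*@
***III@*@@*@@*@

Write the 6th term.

*****III@*@@*@@*@@*@@*@

Each term wraps the previous one in * on the left and @*@ on the right.
From ***III@*@@*@@*@, 2 further steps: ***III@*@@*@@*@ → ****III@*@@*@@*@@*@ → (answer).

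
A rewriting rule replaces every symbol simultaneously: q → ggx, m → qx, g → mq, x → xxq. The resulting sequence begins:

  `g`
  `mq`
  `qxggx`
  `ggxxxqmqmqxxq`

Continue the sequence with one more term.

mqmqxxqxxqxxqggxqxggxqxggxxxqxxqggx

Applying the rule to each of the 13 symbols of ggxxxqmqmqxxq gives the pieces mq mq xxq xxq xxq ggx qx ggx qx ggx xxq xxq ggx, which concatenate to the answer.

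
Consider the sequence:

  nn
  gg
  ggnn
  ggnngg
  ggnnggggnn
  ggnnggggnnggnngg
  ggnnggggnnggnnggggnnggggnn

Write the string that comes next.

ggnnggggnnggnnggggnnggggnnggnnggggnnggnngg

This is a Fibonacci-style word recurrence s(k) = s(k−1)·s(k−2): e.g. gg·nn = ggnn.
Continuing: ggnnggggnnggnnggggnnggggnn · ggnnggggnnggnngg gives term 8.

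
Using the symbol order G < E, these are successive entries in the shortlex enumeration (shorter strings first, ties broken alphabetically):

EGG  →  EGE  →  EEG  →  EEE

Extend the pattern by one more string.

GGGG

EEE is the last string of length 3, so the next is the first of length 4: G repeated 4 times.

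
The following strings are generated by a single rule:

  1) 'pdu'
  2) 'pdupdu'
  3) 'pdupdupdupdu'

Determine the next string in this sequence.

s(k+1) = s(k)·s(k) — each term doubles the last.
One more doubling of pdupdupdupdu gives the answer.

pdupdupdupdupdupdupdupdu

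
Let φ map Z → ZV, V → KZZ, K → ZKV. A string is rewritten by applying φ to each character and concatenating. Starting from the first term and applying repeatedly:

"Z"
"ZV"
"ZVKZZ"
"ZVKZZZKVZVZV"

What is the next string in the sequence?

Rewriting each symbol of ZVKZZZKVZVZV: Z→ZV, V→KZZ, K→ZKV, Z→ZV, Z→ZV, Z→ZV, K→ZKV, V→KZZ, Z→ZV, V→KZZ, Z→ZV, V→KZZ, which concatenates to ZV KZZ ZKV ZV ZV ZV ZKV KZZ ZV KZZ ZV KZZ.

ZVKZZZKVZVZVZVZKVKZZZVKZZZVKZZ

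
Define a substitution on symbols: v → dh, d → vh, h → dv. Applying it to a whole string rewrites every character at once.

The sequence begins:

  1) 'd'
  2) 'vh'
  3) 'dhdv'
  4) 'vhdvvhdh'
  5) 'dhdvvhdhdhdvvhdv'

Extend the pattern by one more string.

Rewriting the 16 symbols of dhdvvhdhdhdvvhdv one by one yields vh dv vh dh dh dv vh dv vh dv vh dh dh dv vh dh; concatenated:

vhdvvhdhdhdvvhdvvhdvvhdhdhdvvhdh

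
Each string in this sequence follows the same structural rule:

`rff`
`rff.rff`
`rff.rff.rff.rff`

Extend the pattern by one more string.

rff.rff.rff.rff.rff.rff.rff.rff

s(k+1) = s(k)·.·s(k) — each term doubles the last with '.' between the halves.
So the next term is two copies of rff.rff.rff.rff with '.' between the halves.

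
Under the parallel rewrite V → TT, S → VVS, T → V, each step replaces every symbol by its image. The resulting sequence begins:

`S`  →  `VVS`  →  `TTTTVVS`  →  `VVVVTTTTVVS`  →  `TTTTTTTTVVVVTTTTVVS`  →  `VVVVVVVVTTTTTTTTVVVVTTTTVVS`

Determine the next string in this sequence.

TTTTTTTTTTTTTTTTVVVVVVVVTTTTTTTTVVVVTTTTVVS

Applying the rule to each of the 27 symbols of VVVVVVVVTTTTTTTTVVVVTTTTVVS gives the pieces TT TT TT TT TT TT TT TT V V V V V V V V TT TT TT TT V V V V TT TT VVS, which concatenate to the answer.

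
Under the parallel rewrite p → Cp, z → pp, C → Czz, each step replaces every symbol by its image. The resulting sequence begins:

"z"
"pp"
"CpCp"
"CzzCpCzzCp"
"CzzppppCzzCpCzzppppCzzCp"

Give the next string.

CzzppppCpCpCpCpCzzppppCzzCpCzzppppCpCpCpCpCzzppppCzzCp

φ(CzzppppCzzCpCzzppppCzzCp) expands symbol-by-symbol to Czz pp pp Cp Cp Cp Cp Czz pp pp Czz Cp Czz pp pp Cp Cp Cp Cp Czz pp pp Czz Cp; joining the 24 pieces gives the next term.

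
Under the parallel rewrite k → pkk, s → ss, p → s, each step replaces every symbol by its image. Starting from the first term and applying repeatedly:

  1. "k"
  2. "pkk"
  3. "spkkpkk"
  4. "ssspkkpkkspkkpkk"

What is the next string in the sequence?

ssssssspkkpkkspkkpkkssspkkpkkspkkpkk

Replace each of the 16 characters of ssspkkpkkspkkpkk in place — ss ss ss s pkk pkk s pkk pkk ss s pkk pkk s pkk pkk — and concatenate.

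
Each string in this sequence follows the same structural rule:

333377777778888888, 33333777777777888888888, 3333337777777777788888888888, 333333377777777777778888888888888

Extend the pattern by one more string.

33333333777777777777777888888888888888

Reading off run lengths: 3 runs 4, 5, 6, 7; 7 runs 7, 9, 11, 13; 8 runs 7, 9, 11, 13 — each is linear in n, where the shown terms are n = 3, 4, 5, 6.
At n = 7 the blocks have lengths 8, 15, 15.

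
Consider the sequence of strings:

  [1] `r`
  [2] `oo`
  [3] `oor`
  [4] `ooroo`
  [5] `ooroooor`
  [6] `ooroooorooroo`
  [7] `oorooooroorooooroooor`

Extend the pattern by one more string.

oorooooroorooooroooorooroooorooroo

From term 3 onward, concatenate the last term with the second-to-last: oo·r = oor, oor·oo = ooroo, …
So term 8 is oorooooroorooooroooor·ooroooorooroo.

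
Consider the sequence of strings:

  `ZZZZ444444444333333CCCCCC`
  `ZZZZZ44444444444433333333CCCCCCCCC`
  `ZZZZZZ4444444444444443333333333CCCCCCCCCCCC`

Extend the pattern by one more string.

ZZZZZZZ444444444444444444333333333333CCCCCCCCCCCCCCC

Term n consists of n+2 Z's, followed by 3n+3 4's, followed by 2n+2 3's, followed by 3n C's, where the shown terms are n = 2, 3, 4.
For the next term, n = 5, so the run lengths are 7, 18, 12, 15.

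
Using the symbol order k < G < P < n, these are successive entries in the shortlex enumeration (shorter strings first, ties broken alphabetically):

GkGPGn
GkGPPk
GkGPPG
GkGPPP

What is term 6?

GkGPnk

Stepping forward 2 times from GkGPPP: GkGPPP → GkGPPn, then the target.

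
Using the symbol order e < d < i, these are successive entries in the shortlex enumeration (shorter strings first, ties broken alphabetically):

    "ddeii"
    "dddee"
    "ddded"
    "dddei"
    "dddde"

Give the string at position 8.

Stepping forward 3 times from dddde: dddde → ddddd → ddddi, then the target.

dddie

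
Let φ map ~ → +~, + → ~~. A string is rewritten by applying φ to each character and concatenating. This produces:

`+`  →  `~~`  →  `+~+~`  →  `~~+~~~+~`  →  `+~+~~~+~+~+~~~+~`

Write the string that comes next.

Applying the rule to each of the 16 symbols of +~+~~~+~+~+~~~+~ gives the pieces ~~ +~ ~~ +~ +~ +~ ~~ +~ ~~ +~ ~~ +~ +~ +~ ~~ +~, which concatenate to the answer.

~~+~~~+~+~+~~~+~~~+~~~+~+~+~~~+~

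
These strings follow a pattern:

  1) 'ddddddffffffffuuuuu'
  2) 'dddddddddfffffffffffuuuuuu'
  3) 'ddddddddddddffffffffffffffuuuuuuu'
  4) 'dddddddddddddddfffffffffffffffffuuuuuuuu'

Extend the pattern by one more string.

Term n consists of 3n d's, followed by 3n+2 f's, followed by n+3 u's, where the shown terms are n = 2, 3, 4, 5.
At n = 6 the blocks have lengths 18, 20, 9.

ddddddddddddddddddffffffffffffffffffffuuuuuuuuu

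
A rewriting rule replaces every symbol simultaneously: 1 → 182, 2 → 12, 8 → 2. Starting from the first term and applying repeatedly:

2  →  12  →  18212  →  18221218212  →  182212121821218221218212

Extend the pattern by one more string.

18221212182121821218221218212182212121821218221218212

Replace each of the 24 characters of 182212121821218221218212 in place — 182 2 12 12 182 12 182 12 182 2 12 182 12 182 2 12 12 182 12 182 2 12 182 12 — and concatenate.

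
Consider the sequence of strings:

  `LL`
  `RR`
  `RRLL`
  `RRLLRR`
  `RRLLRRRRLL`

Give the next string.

From term 3 onward, concatenate the last term with the second-to-last: RR·LL = RRLL, RRLL·RR = RRLLRR, …
So term 6 is RRLLRRRRLL·RRLLRR.

RRLLRRRRLLRRLLRR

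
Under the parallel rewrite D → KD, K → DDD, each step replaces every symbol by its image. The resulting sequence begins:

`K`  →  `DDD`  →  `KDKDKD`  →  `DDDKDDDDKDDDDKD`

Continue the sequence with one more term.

KDKDKDDDDKDKDKDKDDDDKDKDKDKDDDDKD

Applying the rule to each of the 15 symbols of DDDKDDDDKDDDDKD gives the pieces KD KD KD DDD KD KD KD KD DDD KD KD KD KD DDD KD, which concatenate to the answer.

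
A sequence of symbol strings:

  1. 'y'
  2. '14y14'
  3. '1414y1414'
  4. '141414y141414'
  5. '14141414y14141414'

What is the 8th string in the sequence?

Every step adds 14 to the front and 14 to the end of the previous string.
From 14141414y14141414, 3 further steps: 14141414y14141414 → 1414141414y1414141414 → 141414141414y141414141414 → (answer).

14141414141414y14141414141414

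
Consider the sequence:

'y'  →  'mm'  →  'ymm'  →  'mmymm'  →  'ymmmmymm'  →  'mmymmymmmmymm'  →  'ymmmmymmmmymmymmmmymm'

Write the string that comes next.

This is a Fibonacci-style word recurrence s(k) = s(k−2)·s(k−1): e.g. y·mm = ymm.
Continuing: mmymmymmmmymm · ymmmmymmmmymmymmmmymm gives term 8.

mmymmymmmmymmymmmmymmmmymmymmmmymm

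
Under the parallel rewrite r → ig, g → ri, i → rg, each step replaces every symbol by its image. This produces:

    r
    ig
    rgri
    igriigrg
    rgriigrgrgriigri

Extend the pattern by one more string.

igriigrgrgriigriigriigrgrgriigrg

Applying the rule to each of the 16 symbols of rgriigrgrgriigri gives the pieces ig ri ig rg rg ri ig ri ig ri ig rg rg ri ig rg, which concatenate to the answer.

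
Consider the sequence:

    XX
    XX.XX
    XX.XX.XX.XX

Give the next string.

Each string is two copies of the previous one joined by '.'.
One more doubling of XX.XX.XX.XX gives the answer.

XX.XX.XX.XX.XX.XX.XX.XX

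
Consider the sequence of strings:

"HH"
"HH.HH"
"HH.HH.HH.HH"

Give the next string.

HH.HH.HH.HH.HH.HH.HH.HH

s(k+1) = s(k)·.·s(k) — each term doubles the last with '.' between the halves.
One more doubling of HH.HH.HH.HH gives the answer.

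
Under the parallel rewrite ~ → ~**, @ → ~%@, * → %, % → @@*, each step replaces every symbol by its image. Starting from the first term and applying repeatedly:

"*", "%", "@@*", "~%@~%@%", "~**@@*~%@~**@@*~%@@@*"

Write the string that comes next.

~**%%~%@~%@%~**@@*~%@~**%%~%@~%@%~**@@*~%@~%@~%@%

Applying the rule to each of the 21 symbols of ~**@@*~%@~**@@*~%@@@* gives the pieces ~** % % ~%@ ~%@ % ~** @@* ~%@ ~** % % ~%@ ~%@ % ~** @@* ~%@ ~%@ ~%@ %, which concatenate to the answer.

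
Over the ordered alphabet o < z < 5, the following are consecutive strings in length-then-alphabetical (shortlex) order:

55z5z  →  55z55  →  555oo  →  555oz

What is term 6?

555zo

Stepping forward 2 times from 555oz: 555oz → 555o5, then the target.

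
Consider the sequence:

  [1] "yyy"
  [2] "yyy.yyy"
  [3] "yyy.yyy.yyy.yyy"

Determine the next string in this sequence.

Every step duplicates the string with '.' between the halves.
One more doubling of yyy.yyy.yyy.yyy gives the answer.

yyy.yyy.yyy.yyy.yyy.yyy.yyy.yyy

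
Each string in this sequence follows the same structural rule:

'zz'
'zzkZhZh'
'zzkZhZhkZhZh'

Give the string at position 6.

The strings grow by a fixed suffix kZhZh each time.
From zzkZhZhkZhZh, 3 further steps: zzkZhZhkZhZh → zzkZhZhkZhZhkZhZh → zzkZhZhkZhZhkZhZhkZhZh → (answer).

zzkZhZhkZhZhkZhZhkZhZhkZhZh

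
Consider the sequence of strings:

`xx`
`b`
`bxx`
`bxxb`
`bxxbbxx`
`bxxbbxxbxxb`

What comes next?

This is a Fibonacci-style word recurrence s(k) = s(k−1)·s(k−2): e.g. b·xx = bxx.
Continuing: bxxbbxxbxxb · bxxbbxx gives term 7.

bxxbbxxbxxbbxxbbxx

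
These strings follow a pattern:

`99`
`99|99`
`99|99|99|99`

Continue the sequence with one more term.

99|99|99|99|99|99|99|99

Every step duplicates the string with '|' between the halves.
So the next term is two copies of 99|99|99|99 with '|' between the halves.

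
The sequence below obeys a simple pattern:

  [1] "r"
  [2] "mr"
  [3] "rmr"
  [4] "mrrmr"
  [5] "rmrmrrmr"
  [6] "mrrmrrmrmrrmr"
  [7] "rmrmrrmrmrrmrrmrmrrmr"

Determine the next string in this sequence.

From term 3 onward, concatenate the second-to-last term with the last: r·mr = rmr, mr·rmr = mrrmr, …
So term 8 is mrrmrrmrmrrmr·rmrmrrmrmrrmrrmrmrrmr.

mrrmrrmrmrrmrrmrmrrmrmrrmrrmrmrrmr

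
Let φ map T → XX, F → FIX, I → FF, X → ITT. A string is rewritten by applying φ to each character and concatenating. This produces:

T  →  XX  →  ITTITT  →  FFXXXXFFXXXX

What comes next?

FIXFIXITTITTITTITTFIXFIXITTITTITTITT

Rewriting each symbol of FFXXXXFFXXXX: F→FIX, F→FIX, X→ITT, X→ITT, X→ITT, X→ITT, F→FIX, F→FIX, X→ITT, X→ITT, X→ITT, X→ITT, which concatenates to FIX FIX ITT ITT ITT ITT FIX FIX ITT ITT ITT ITT.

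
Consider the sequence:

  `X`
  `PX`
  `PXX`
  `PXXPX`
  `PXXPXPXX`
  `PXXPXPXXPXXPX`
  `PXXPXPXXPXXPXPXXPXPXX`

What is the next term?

PXXPXPXXPXXPXPXXPXPXXPXXPXPXXPXXPX

Each term (from the third on) is the previous term followed by the one before it: term 3 = PX·X = PXX.
Continuing: PXXPXPXXPXXPXPXXPXPXX · PXXPXPXXPXXPX gives term 8.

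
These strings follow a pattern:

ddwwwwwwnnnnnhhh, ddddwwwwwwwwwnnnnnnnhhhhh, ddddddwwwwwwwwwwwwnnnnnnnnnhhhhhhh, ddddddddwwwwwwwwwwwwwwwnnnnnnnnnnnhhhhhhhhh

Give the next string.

Reading off run lengths: d runs 2, 4, 6, 8; w runs 6, 9, 12, 15; n runs 5, 7, 9, 11; h runs 3, 5, 7, 9 — each is linear in n, where the shown terms are n = 2, 3, 4, 5.
At n = 6 the blocks have lengths 10, 18, 13, 11.

ddddddddddwwwwwwwwwwwwwwwwwwnnnnnnnnnnnnnhhhhhhhhhhh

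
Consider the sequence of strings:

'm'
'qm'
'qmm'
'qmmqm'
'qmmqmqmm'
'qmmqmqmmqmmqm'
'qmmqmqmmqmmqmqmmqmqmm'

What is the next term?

qmmqmqmmqmmqmqmmqmqmmqmmqmqmmqmmqm

This is a Fibonacci-style word recurrence s(k) = s(k−1)·s(k−2): e.g. qm·m = qmm.
Continuing: qmmqmqmmqmmqmqmmqmqmm · qmmqmqmmqmmqm gives term 8.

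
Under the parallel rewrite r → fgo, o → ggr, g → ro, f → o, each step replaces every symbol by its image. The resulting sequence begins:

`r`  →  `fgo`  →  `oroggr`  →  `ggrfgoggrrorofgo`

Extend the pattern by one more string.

rorofgooroggrrorofgofgoggrfgoggroroggr

φ(ggrfgoggrrorofgo) expands symbol-by-symbol to ro ro fgo o ro ggr ro ro fgo fgo ggr fgo ggr o ro ggr; joining the 16 pieces gives the next term.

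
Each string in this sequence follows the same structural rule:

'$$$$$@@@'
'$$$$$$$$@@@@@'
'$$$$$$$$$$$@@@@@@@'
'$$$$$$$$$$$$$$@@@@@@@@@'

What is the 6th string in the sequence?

$$$$$$$$$$$$$$$$$$$$@@@@@@@@@@@@@

Term n consists of 3n+2 $'s, followed by 2n+1 @'s (n = 1, 2, …).
Setting n = 6 gives 20, 13 characters in each block.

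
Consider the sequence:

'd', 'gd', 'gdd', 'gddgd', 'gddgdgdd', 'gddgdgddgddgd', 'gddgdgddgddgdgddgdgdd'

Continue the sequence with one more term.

This is a Fibonacci-style word recurrence s(k) = s(k−1)·s(k−2): e.g. gd·d = gdd.
The next term joins gddgdgddgddgdgddgdgdd and gddgdgddgddgd.

gddgdgddgddgdgddgdgddgddgdgddgddgd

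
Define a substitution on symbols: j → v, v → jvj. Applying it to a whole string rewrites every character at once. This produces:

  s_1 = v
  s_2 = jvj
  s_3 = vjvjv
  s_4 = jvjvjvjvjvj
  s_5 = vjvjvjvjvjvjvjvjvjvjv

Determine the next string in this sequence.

Replace each of the 21 characters of vjvjvjvjvjvjvjvjvjvjv in place — jvj v jvj v jvj v jvj v jvj v jvj v jvj v jvj v jvj v jvj v jvj — and concatenate.

jvjvjvjvjvjvjvjvjvjvjvjvjvjvjvjvjvjvjvjvjvj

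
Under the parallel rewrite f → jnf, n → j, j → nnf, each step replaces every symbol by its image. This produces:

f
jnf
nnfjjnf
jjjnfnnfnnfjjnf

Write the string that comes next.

Applying the rule to each of the 15 symbols of jjjnfnnfnnfjjnf gives the pieces nnf nnf nnf j jnf j j jnf j j jnf nnf nnf j jnf, which concatenate to the answer.

nnfnnfnnfjjnfjjjnfjjjnfnnfnnfjjnf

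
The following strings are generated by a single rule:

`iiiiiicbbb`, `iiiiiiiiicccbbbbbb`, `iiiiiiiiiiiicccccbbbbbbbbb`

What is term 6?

iiiiiiiiiiiiiiiiiiiiicccccccccccbbbbbbbbbbbbbbbbbb

Reading off run lengths: i runs 6, 9, 12; c runs 1, 3, 5; b runs 3, 6, 9 — each is linear in n (n = 1, 2, …).
For term 6, n = 6, so the run lengths are 21, 11, 18.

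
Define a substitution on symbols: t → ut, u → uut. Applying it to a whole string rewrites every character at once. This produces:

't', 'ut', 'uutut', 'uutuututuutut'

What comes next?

Applying the rule to each of the 13 symbols of uutuututuutut gives the pieces uut uut ut uut uut ut uut ut uut uut ut uut ut, which concatenate to the answer.

uutuututuutuututuututuutuututuutut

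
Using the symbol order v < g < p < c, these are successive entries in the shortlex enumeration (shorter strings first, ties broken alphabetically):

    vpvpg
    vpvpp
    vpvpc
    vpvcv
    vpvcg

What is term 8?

Continuing the enumeration 3 steps past vpvcg: vpvcg → vpvcp → vpvcc → (answer).

vpgvv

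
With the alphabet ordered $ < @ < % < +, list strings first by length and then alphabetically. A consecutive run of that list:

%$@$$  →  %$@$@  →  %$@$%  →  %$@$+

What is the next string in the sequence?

The successor of %$@$+ increments the rightmost position that isn't already + and resets every position after it to $.

%$@@$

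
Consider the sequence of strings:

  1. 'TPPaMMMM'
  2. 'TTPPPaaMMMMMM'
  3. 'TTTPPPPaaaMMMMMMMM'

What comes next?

Reading off run lengths: T runs 1, 2, 3; P runs 2, 3, 4; a runs 1, 2, 3; M runs 4, 6, 8 — each is linear in n (n = 1, 2, …).
Setting n = 4 gives 4, 5, 4, 10 characters in each block.

TTTTPPPPPaaaaMMMMMMMMMM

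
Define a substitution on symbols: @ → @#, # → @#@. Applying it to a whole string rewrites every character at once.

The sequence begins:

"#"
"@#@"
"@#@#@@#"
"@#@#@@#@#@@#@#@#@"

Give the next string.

Applying the rule to each of the 17 symbols of @#@#@@#@#@@#@#@#@ gives the pieces @# @#@ @# @#@ @# @# @#@ @# @#@ @# @# @#@ @# @#@ @# @#@ @#, which concatenate to the answer.

@#@#@@#@#@@#@#@#@@#@#@@#@#@#@@#@#@@#@#@@#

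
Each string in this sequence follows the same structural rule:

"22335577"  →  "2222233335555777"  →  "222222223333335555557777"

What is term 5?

2222222222222233333333335555555555777777

Reading off run lengths: 2 runs 2, 5, 8; 3 runs 2, 4, 6; 5 runs 2, 4, 6; 7 runs 2, 3, 4 — each is linear in n (n = 1, 2, …).
Setting n = 5 gives 14, 10, 10, 6 characters in each block.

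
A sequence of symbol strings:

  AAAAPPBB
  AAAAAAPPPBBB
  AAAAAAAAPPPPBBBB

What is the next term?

AAAAAAAAAAPPPPPBBBBB

The n-th term is 2n A's then n P's then n B's, where the shown terms are n = 2, 3, 4.
For the next term, n = 5, so the run lengths are 10, 5, 5.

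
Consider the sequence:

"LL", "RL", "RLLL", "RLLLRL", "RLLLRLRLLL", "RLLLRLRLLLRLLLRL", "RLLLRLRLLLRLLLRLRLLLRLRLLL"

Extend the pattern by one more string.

RLLLRLRLLLRLLLRLRLLLRLRLLLRLLLRLRLLLRLLLRL

This is a Fibonacci-style word recurrence s(k) = s(k−1)·s(k−2): e.g. RL·LL = RLLL.
Continuing: RLLLRLRLLLRLLLRLRLLLRLRLLL · RLLLRLRLLLRLLLRL gives term 8.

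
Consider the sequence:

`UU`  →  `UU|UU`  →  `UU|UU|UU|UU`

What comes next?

s(k+1) = s(k)·|·s(k) — each term doubles the last with '|' between the halves.
Doubling UU|UU|UU|UU with '|' between the halves:

UU|UU|UU|UU|UU|UU|UU|UU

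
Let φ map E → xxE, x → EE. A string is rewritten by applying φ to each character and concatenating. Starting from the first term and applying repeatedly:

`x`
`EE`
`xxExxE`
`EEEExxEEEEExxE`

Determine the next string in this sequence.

xxExxExxExxEEEEExxExxExxExxExxEEEEExxE

Applying the rule to each of the 14 symbols of EEEExxEEEEExxE gives the pieces xxE xxE xxE xxE EE EE xxE xxE xxE xxE xxE EE EE xxE, which concatenate to the answer.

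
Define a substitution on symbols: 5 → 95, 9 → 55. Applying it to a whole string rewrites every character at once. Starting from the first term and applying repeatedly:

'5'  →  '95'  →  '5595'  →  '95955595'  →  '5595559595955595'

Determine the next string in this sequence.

95955595959555955595559595955595

Replace each of the 16 characters of 5595559595955595 in place — 95 95 55 95 95 95 55 95 55 95 55 95 95 95 55 95 — and concatenate.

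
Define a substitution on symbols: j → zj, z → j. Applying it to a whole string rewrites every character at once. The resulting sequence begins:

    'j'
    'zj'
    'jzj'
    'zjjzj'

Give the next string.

Expanding zjjzj: z→j, j→zj, j→zj, z→j, j→zj. Concatenated: j zj zj j zj.

jzjzjjzj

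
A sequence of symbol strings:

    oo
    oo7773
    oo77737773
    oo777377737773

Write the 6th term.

oo77737773777377737773

Each term is the previous one with 7773 appended.
From oo777377737773, 2 further steps: oo777377737773 → oo7773777377737773 → (answer).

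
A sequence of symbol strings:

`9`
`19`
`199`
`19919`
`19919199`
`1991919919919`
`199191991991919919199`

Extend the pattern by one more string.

1991919919919199191991991919919919

This is a Fibonacci-style word recurrence s(k) = s(k−1)·s(k−2): e.g. 19·9 = 199.
The next term joins 199191991991919919199 and 1991919919919.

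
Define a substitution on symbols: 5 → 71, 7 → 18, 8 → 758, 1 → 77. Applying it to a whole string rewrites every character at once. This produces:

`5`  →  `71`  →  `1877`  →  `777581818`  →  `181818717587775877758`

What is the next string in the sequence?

777587775877758187718717581818187175818181871758

Replace each of the 21 characters of 181818717587775877758 in place — 77 758 77 758 77 758 18 77 18 71 758 18 18 18 71 758 18 18 18 71 758 — and concatenate.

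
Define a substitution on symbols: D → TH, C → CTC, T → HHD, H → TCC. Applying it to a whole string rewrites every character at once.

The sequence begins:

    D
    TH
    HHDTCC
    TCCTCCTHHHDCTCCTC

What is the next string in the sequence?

Applying the rule to each of the 17 symbols of TCCTCCTHHHDCTCCTC gives the pieces HHD CTC CTC HHD CTC CTC HHD TCC TCC TCC TH CTC HHD CTC CTC HHD CTC, which concatenate to the answer.

HHDCTCCTCHHDCTCCTCHHDTCCTCCTCCTHCTCHHDCTCCTCHHDCTC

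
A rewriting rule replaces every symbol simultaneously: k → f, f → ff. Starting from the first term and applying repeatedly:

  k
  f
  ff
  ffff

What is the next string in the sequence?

ffffffff

Apply φ to ffff symbol by symbol: f→ff, f→ff, f→ff, f→ff; joined: ff ff ff ff.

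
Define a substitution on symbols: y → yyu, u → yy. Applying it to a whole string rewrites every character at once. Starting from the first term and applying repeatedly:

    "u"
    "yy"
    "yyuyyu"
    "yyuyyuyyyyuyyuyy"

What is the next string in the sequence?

Applying the rule to each of the 16 symbols of yyuyyuyyyyuyyuyy gives the pieces yyu yyu yy yyu yyu yy yyu yyu yyu yyu yy yyu yyu yy yyu yyu, which concatenate to the answer.

yyuyyuyyyyuyyuyyyyuyyuyyuyyuyyyyuyyuyyyyuyyu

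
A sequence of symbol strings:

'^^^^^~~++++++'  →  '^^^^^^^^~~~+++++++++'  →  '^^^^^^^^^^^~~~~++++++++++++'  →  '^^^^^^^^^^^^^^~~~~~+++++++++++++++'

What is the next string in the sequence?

^^^^^^^^^^^^^^^^^~~~~~~++++++++++++++++++

Term n consists of 3n-1 ^'s, followed by n ~'s, followed by 3n +'s, where the shown terms are n = 2, 3, 4, 5.
Setting n = 6 gives 17, 6, 18 characters in each block.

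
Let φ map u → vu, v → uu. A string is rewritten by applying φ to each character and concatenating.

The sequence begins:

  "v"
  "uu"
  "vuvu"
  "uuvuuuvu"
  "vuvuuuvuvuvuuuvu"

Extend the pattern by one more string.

uuvuuuvuvuvuuuvuuuvuuuvuvuvuuuvu

Applying the rule to each of the 16 symbols of vuvuuuvuvuvuuuvu gives the pieces uu vu uu vu vu vu uu vu uu vu uu vu vu vu uu vu, which concatenate to the answer.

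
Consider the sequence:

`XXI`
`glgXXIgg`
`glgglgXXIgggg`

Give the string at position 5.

glgglgglgglgXXIgggggggg

s(k+1) = glg·s(k)·gg, so each term gains glg as a prefix and gg as a suffix.
From glgglgXXIgggg, 2 further steps: glgglgXXIgggg → glgglgglgXXIgggggg → (answer).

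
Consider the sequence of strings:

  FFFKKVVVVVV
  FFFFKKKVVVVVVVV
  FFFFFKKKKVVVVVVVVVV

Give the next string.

Reading off run lengths: F runs 3, 4, 5; K runs 2, 3, 4; V runs 6, 8, 10 — each is linear in n, where the shown terms are n = 3, 4, 5.
For the next term, n = 6, so the run lengths are 6, 5, 12.

FFFFFFKKKKKVVVVVVVVVVVV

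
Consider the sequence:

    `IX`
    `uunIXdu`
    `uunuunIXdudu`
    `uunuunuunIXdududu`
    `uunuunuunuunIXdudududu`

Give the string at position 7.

uunuunuunuunuunuunIXdudududududu

Each term wraps the previous one in uun on the left and du on the right.
From uunuunuunuunIXdudududu, 2 further steps: uunuunuunuunIXdudududu → uunuunuunuunuunIXdududududu → (answer).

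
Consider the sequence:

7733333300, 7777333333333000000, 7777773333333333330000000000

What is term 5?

The n-th term is 2n 7's then 3n+3 3's then 4n-2 0's (n = 1, 2, …).
For term 5, n = 5, so the run lengths are 10, 18, 18.

7777777777333333333333333333000000000000000000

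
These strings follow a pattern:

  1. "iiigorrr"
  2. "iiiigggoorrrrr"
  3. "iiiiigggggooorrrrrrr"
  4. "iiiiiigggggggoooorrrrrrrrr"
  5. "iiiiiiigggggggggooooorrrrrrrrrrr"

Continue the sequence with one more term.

iiiiiiiigggggggggggoooooorrrrrrrrrrrrr

The n-th term is n+2 i's then 2n-1 g's then n o's then 2n+1 r's (n = 1, 2, …).
At n = 6 the blocks have lengths 8, 11, 6, 13.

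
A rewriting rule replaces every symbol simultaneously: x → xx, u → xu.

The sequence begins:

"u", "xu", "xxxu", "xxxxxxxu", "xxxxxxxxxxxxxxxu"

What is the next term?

xxxxxxxxxxxxxxxxxxxxxxxxxxxxxxxu

φ(xxxxxxxxxxxxxxxu) expands symbol-by-symbol to xx xx xx xx xx xx xx xx xx xx xx xx xx xx xx xu; joining the 16 pieces gives the next term.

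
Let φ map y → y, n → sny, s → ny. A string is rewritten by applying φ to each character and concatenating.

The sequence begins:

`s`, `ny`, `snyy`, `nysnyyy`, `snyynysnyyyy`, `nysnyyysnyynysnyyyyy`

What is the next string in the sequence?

Applying the rule to each of the 20 symbols of nysnyyysnyynysnyyyyy gives the pieces sny y ny sny y y y ny sny y y sny y ny sny y y y y y, which concatenate to the answer.

snyynysnyyyynysnyyysnyynysnyyyyyy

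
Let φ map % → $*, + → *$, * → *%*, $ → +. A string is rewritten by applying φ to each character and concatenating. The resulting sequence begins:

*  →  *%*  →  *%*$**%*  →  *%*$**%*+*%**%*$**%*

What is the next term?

Applying the rule to each of the 20 symbols of *%*$**%*+*%**%*$**%* gives the pieces *%* $* *%* + *%* *%* $* *%* *$ *%* $* *%* *%* $* *%* + *%* *%* $* *%*, which concatenate to the answer.

*%*$**%*+*%**%*$**%**$*%*$**%**%*$**%*+*%**%*$**%*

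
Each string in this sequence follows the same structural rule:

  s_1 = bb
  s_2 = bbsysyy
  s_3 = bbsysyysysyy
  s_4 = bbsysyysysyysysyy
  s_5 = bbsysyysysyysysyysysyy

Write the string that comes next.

Every step adds sysyy to the end: s(k+1) = s(k)·sysyy.
So the next term is bbsysyysysyysysyysysyy·sysyy.

bbsysyysysyysysyysysyysysyy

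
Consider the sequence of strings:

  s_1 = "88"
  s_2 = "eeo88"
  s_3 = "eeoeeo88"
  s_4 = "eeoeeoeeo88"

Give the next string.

Each term is the previous one with eeo prepended.
Applying this once more to eeoeeoeeo88:

eeoeeoeeoeeo88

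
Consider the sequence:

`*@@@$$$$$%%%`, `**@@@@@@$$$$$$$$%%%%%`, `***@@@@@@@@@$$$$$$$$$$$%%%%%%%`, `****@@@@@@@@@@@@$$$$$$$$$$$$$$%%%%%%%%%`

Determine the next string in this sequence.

Each string has the form *^{n} @^{3n} $^{3n+2} %^{2n+1} (n = 1, 2, …).
Setting n = 5 gives 5, 15, 17, 11 characters in each block.

*****@@@@@@@@@@@@@@@$$$$$$$$$$$$$$$$$%%%%%%%%%%%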